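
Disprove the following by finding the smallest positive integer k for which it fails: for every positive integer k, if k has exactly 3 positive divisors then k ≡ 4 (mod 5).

We need the least positive integer k for which k has exactly 3 positive divisors but the claim fails.
k = 4: τ(4) = 3; 4 ≡ 4 (mod 5).
k = 9: τ(9) = 3; 9 ≡ 4 (mod 5).
k = 25: τ(25) = 3; 25 ≡ 0 (mod 5).
Hence k = 25 is a counterexample.

k = 25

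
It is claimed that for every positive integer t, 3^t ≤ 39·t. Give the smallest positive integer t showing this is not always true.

Check each positive integer t in order until 3^t > 39·t.
For t = 1, 2, 3, 4 the conclusion holds.
t = 5: 3^t = 243 and 39·t = 195, so 243 > 195.
Thus t = 5 disproves the claim, and no smaller t works.

t = 5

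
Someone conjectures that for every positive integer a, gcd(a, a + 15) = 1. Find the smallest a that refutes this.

a = 3

We need the least positive integer a for which gcd(a, a + 15) > 1.
For a = 1, 2 the conclusion holds.
a = 3: gcd(3, 18) = 3.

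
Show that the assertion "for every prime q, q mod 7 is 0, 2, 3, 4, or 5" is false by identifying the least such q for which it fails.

Check each prime q in order until the claim fails.
The first 5 eligible values, up to q = 11, all satisfy the conclusion.
q = 13: 13 mod 7 = 6 — not in {0, 2, 3, 4, 5}.
Hence q = 13 is a counterexample.

q = 13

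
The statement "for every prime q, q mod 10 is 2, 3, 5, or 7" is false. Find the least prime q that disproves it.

A counterexample is any prime q such that the claim fails; we check each in order.
The first 4 eligible values, up to q = 7, all satisfy the conclusion.
q = 11: 11 mod 10 = 1 — not in {2, 3, 5, 7}.

q = 11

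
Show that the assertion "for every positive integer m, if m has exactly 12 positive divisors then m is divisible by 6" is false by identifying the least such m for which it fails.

A counterexample is any positive integer m such that m has exactly 12 positive divisors but m is not divisible by 6; we check each in order.
For m = 60, 72, 84, 90, 96, 108, 126, 132 the conclusion holds.
m = 140: τ(140) = 12; 140 mod 6 = 2.

m = 140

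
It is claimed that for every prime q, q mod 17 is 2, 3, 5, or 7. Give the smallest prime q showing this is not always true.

q = 11

Check each prime q in order until the claim fails.
The first 4 eligible values, up to q = 7, all satisfy the conclusion.
q = 11: 11 mod 17 = 11 — not in {2, 3, 5, 7}.
Thus q = 11 disproves the claim, and no smaller q works.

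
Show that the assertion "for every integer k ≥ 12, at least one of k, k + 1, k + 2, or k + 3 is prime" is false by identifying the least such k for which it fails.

k = 24

Check each integer k ≥ 12 in order until k, k + 1, k + 2, k + 3 are all composite.
For k = 12, 13, 14, 15, …, 21, 22, 23 the conclusion holds.
k = 24: 24 = 2 × 12; 25 = 5 × 5; 26 = 2 × 13; 27 = 3 × 9 — all composite.
Thus k = 24 disproves the claim, and no smaller k works.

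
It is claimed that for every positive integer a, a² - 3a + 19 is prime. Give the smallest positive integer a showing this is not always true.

We need the least positive integer a for which a² - 3a + 19 is not prime.
The first 17 eligible values, up to a = 17, all satisfy the conclusion.
a = 18: a² - 3a + 19 = 289 = 17 × 17, composite.
Thus a = 18 disproves the claim, and no smaller a works.

a = 18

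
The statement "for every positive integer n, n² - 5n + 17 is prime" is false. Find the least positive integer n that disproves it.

For n = 1, 2, 3, 4, …, 10, 11, 12 the conclusion holds.
n = 13: n² - 5n + 17 = 121 = 11 × 11, composite.

n = 13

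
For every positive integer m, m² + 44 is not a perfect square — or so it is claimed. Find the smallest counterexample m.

Check each positive integer m in order until m² + 44 is a perfect square.
For m = 1, 2, 3, 4, 5, 6, 7, 8, 9 the conclusion holds.
m = 10: 10² + 44 = 144 = 12², a perfect square.
Hence m = 10 is a counterexample.

m = 10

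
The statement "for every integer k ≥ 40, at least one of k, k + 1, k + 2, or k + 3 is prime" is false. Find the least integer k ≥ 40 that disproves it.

k = 48

k = 40: 41 is prime.
k = 41: 41 is prime.
k = 42: 43 is prime.
k = 43: 43 is prime.
k = 44: 47 is prime.
k = 45: 47 is prime.
k = 46: 47 is prime.
k = 47: 47 is prime.
k = 48: 48 = 2 × 24; 49 = 7 × 7; 50 = 2 × 25; 51 = 3 × 17 — all composite.
So k = 48 is the smallest counterexample.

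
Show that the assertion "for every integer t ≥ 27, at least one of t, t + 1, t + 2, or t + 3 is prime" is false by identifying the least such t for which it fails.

For t = 27, 28, 29, 30, 31 the conclusion holds.
t = 32: 32 = 2 × 16; 33 = 3 × 11; 34 = 2 × 17; 35 = 5 × 7 — all composite.
So t = 32 is the smallest counterexample.

t = 32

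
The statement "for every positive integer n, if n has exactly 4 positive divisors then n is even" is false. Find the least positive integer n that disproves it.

The first 4 eligible values, up to n = 14, all satisfy the conclusion.
n = 15: divisors of 15: 1, 3, 5, 15; 15 is odd.

n = 15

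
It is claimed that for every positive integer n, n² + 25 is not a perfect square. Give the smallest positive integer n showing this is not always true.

n = 12

For n = 1, 2, 3, 4, …, 9, 10, 11 the conclusion holds.
n = 12: 12² + 25 = 169 = 13², a perfect square.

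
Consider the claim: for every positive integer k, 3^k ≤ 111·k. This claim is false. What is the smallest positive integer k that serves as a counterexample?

k = 1: 3^k = 3 and 111·k = 111, so 3 ≤ 111.
k = 2: 3^k = 9 and 111·k = 222, so 9 ≤ 222.
k = 3: 3^k = 27 and 111·k = 333, so 27 ≤ 333.
k = 4: 3^k = 81 and 111·k = 444, so 81 ≤ 444.
k = 5: 3^k = 243 and 111·k = 555, so 243 ≤ 555.
k = 6: 3^k = 729 and 111·k = 666, so 729 > 666.

k = 6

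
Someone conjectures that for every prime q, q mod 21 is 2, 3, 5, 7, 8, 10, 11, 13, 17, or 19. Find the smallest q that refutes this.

q = 37

Check each prime q in order until the claim fails.
The first 11 eligible values, up to q = 31, all satisfy the conclusion.
q = 37: 37 mod 21 = 16 — not in {2, 3, 5, 7, 8, 10, 11, 13, 17, 19}.
So q = 37 is the smallest counterexample.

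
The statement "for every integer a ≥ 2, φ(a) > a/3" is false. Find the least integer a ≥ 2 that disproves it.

a = 6

We need the least integer a ≥ 2 for which the claim fails.
For a = 2, 3, 4, 5 the conclusion holds.
a = 6: φ(6) = 2 and 6/3 = 2, so φ(6) ≤ 6/3.
So a = 6 is the smallest counterexample.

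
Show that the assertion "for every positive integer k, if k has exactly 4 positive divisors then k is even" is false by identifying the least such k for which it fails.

We need the least positive integer k for which k has exactly 4 positive divisors but k is odd.
The first 4 eligible values, up to k = 14, all satisfy the conclusion.
k = 15: divisors of 15: 1, 3, 5, 15; 15 is odd.

k = 15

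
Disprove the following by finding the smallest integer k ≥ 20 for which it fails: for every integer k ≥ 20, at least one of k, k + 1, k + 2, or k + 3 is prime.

Check each integer k ≥ 20 in order until k, k + 1, k + 2, k + 3 are all composite.
The first 4 eligible values, up to k = 23, all satisfy the conclusion.
k = 24: 24 = 2 × 12; 25 = 5 × 5; 26 = 2 × 13; 27 = 3 × 9 — all composite.
Hence k = 24 is a counterexample.

k = 24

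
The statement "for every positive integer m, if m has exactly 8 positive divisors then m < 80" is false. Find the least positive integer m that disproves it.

m = 88

A counterexample is any positive integer m such that m has exactly 8 positive divisors but the claim fails; we check each in order.
For m = 24, 30, 40, 42, 54, 56, 66, 70, 78 the conclusion holds.
m = 88: τ(88) = 8; 88 ≥ 80.
Thus m = 88 disproves the claim, and no smaller m works.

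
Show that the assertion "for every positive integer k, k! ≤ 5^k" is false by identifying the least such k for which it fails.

k = 12

A counterexample is any positive integer k such that k! > 5^k; we check each in order.
For k = 1, 2, 3, 4, …, 9, 10, 11 the conclusion holds.
k = 12: k! = 479001600 and 5^k = 244140625, so 479001600 > 244140625.
Thus k = 12 disproves the claim, and no smaller k works.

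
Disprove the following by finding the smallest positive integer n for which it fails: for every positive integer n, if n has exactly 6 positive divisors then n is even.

n = 45

We need the least positive integer n for which n has exactly 6 positive divisors but n is odd.
For n = 12, 18, 20, 28, 32, 44 the conclusion holds.
n = 45: divisors of 45: 1, 3, 5, 9, 15, 45; 45 is odd.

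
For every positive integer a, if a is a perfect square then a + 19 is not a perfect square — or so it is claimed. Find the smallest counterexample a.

We need the least positive integer a for which a is a perfect square but a + 19 is a perfect square.
a = 1: 1 + 19 = 20, not a perfect square.
a = 4: 4 + 19 = 23, not a perfect square.
a = 9: 9 + 19 = 28, not a perfect square.
a = 16: 16 + 19 = 35, not a perfect square.
a = 25: 25 + 19 = 44, not a perfect square.
a = 36: 36 + 19 = 55, not a perfect square.
a = 49: 49 + 19 = 68, not a perfect square.
a = 64: 64 + 19 = 83, not a perfect square.
a = 81: 81 = 9² and 81 + 19 = 100 = 10².

a = 81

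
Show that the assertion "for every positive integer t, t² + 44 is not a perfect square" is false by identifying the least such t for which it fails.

For t = 1, 2, 3, 4, 5, 6, 7, 8, 9 the conclusion holds.
t = 10: 10² + 44 = 144 = 12², a perfect square.

t = 10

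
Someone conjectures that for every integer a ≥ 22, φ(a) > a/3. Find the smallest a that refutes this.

a = 24

For a = 22, 23 the conclusion holds.
a = 24: φ(24) = 8 and 24/3 = 8, so φ(24) ≤ 24/3.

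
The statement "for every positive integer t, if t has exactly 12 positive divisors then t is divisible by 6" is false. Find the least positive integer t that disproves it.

t = 140

We need the least positive integer t for which t has exactly 12 positive divisors but t is not divisible by 6.
The first 8 eligible values, up to t = 132, all satisfy the conclusion.
t = 140: τ(140) = 12; 140 mod 6 = 2.
So t = 140 is the smallest counterexample.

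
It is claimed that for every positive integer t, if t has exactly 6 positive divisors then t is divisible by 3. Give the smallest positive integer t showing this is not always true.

t = 20

Check each positive integer t in order until t has exactly 6 positive divisors but t is not divisible by 3.
For t = 12, 18 the conclusion holds.
t = 20: τ(20) = 6; 20 mod 3 = 2.
Thus t = 20 disproves the claim, and no smaller t works.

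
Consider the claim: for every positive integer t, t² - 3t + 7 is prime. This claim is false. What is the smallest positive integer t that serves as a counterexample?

t = 6

For t = 1, 2, 3, 4, 5 the conclusion holds.
t = 6: t² - 3t + 7 = 25 = 5 × 5, composite.
Hence t = 6 is a counterexample.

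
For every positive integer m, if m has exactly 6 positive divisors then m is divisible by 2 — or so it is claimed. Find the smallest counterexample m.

m = 45

Check each positive integer m in order until m has exactly 6 positive divisors but m is not divisible by 2.
m = 12: τ(12) = 6; 12 mod 2 = 0.
m = 18: τ(18) = 6; 18 mod 2 = 0.
m = 20: τ(20) = 6; 20 mod 2 = 0.
m = 28: τ(28) = 6; 28 mod 2 = 0.
m = 32: τ(32) = 6; 32 mod 2 = 0.
m = 44: τ(44) = 6; 44 mod 2 = 0.
m = 45: τ(45) = 6; 45 mod 2 = 1.
Hence m = 45 is a counterexample.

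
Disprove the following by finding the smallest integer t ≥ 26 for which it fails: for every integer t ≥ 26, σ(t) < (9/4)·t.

t = 30

For t = 26, 27, 28, 29 the conclusion holds.
t = 30: σ(30) = 72; 72 ≥ 135/2.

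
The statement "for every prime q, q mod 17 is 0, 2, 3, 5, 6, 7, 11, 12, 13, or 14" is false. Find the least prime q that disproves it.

A counterexample is any prime q such that the claim fails; we check each in order.
The first 13 eligible values, up to q = 41, all satisfy the conclusion.
q = 43: 43 mod 17 = 9 — not in {0, 2, 3, 5, 6, 7, 11, 12, 13, 14}.

q = 43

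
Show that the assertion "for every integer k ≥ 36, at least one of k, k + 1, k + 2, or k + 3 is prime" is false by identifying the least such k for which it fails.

A counterexample is any integer k ≥ 36 such that k, k + 1, k + 2, k + 3 are all composite; we check each in order.
The first 12 eligible values, up to k = 47, all satisfy the conclusion.
k = 48: 48 = 2 × 24; 49 = 7 × 7; 50 = 2 × 25; 51 = 3 × 17 — all composite.
Hence k = 48 is a counterexample.

k = 48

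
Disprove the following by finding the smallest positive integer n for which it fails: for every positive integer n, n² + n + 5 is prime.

n = 4

We need the least positive integer n for which n² + n + 5 is not prime.
n = 1: n² + n + 5 = 7, prime.
n = 2: n² + n + 5 = 11, prime.
n = 3: n² + n + 5 = 17, prime.
n = 4: n² + n + 5 = 25 = 5 × 5, composite.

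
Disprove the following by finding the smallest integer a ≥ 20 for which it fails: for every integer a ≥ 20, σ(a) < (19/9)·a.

a = 24

A counterexample is any integer a ≥ 20 such that the claim fails; we check each in order.
The first 4 eligible values, up to a = 23, all satisfy the conclusion.
a = 24: σ(24) = 60; 60 ≥ 152/3.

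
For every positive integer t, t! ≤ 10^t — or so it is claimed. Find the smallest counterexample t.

The first 24 eligible values, up to t = 24, all satisfy the conclusion.
t = 25: t! = 15511210043330985984000000 and 10^t = 10000000000000000000000000, so 15511210043330985984000000 > 10000000000000000000000000.

t = 25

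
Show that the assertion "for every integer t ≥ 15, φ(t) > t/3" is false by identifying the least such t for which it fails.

Check each integer t ≥ 15 in order until the claim fails.
For t = 15, 16, 17 the conclusion holds.
t = 18: φ(18) = 6 and 18/3 = 6, so φ(18) ≤ 18/3.
Thus t = 18 disproves the claim, and no smaller t works.

t = 18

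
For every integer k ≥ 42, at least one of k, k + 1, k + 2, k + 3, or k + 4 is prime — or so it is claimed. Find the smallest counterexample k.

k = 48

The first 6 eligible values, up to k = 47, all satisfy the conclusion.
k = 48: 48 = 2 × 24; 49 = 7 × 7; 50 = 2 × 25; 51 = 3 × 17; 52 = 2 × 26 — all composite.
Hence k = 48 is a counterexample.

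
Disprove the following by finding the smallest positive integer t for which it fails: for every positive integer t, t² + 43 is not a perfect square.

We need the least positive integer t for which t² + 43 is a perfect square.
The first 20 eligible values, up to t = 20, all satisfy the conclusion.
t = 21: 21² + 43 = 484 = 22², a perfect square.
So t = 21 is the smallest counterexample.

t = 21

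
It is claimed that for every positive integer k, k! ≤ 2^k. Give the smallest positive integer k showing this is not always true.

k = 1: k! = 1 and 2^k = 2, so 1 ≤ 2.
k = 2: k! = 2 and 2^k = 4, so 2 ≤ 4.
k = 3: k! = 6 and 2^k = 8, so 6 ≤ 8.
k = 4: k! = 24 and 2^k = 16, so 24 > 16.

k = 4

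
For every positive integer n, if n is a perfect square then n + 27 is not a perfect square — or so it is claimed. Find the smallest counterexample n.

n = 9

We need the least positive integer n for which n is a perfect square but n + 27 is a perfect square.
For n = 1, 4 the conclusion holds.
n = 9: 9 = 3² and 9 + 27 = 36 = 6².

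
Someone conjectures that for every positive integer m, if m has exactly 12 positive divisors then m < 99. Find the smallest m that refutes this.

m = 108

A counterexample is any positive integer m such that m has exactly 12 positive divisors but the claim fails; we check each in order.
m = 60: τ(60) = 12; 60 < 99.
m = 72: τ(72) = 12; 72 < 99.
m = 84: τ(84) = 12; 84 < 99.
m = 90: τ(90) = 12; 90 < 99.
m = 96: τ(96) = 12; 96 < 99.
m = 108: τ(108) = 12; 108 ≥ 99.
So m = 108 is the smallest counterexample.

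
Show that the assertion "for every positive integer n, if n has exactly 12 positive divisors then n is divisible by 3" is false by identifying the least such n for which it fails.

We need the least positive integer n for which n has exactly 12 positive divisors but n is not divisible by 3.
The first 8 eligible values, up to n = 132, all satisfy the conclusion.
n = 140: τ(140) = 12; 140 mod 3 = 2.
Hence n = 140 is a counterexample.

n = 140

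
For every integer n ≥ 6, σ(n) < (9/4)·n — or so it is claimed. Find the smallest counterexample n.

n = 12

We need the least integer n ≥ 6 for which the claim fails.
n = 6: σ(6) = 12; 12 < 27/2.
n = 7: σ(7) = 8; 8 < 63/4.
n = 8: σ(8) = 15; 15 < 18.
n = 9: σ(9) = 13; 13 < 81/4.
n = 10: σ(10) = 18; 18 < 45/2.
n = 11: σ(11) = 12; 12 < 99/4.
n = 12: σ(12) = 28; 28 ≥ 27.
Thus n = 12 disproves the claim, and no smaller n works.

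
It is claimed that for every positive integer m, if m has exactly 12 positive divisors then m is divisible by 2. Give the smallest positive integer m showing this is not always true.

m = 315

A counterexample is any positive integer m such that m has exactly 12 positive divisors but m is not divisible by 2; we check each in order.
For m = 60, 72, 84, 90, …, 294, 306, 308 the conclusion holds.
m = 315: τ(315) = 12; 315 mod 2 = 1.
Thus m = 315 disproves the claim, and no smaller m works.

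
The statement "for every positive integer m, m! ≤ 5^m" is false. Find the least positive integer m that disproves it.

m = 12

A counterexample is any positive integer m such that m! > 5^m; we check each in order.
For m = 1, 2, 3, 4, …, 9, 10, 11 the conclusion holds.
m = 12: m! = 479001600 and 5^m = 244140625, so 479001600 > 244140625.
Thus m = 12 disproves the claim, and no smaller m works.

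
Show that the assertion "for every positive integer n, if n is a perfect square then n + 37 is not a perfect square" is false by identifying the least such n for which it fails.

n = 324

For n = 1, 4, 9, 16, …, 225, 256, 289 the conclusion holds.
n = 324: 324 = 18² and 324 + 37 = 361 = 19².
Hence n = 324 is a counterexample.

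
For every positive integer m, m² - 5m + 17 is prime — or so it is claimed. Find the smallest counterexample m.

A counterexample is any positive integer m such that m² - 5m + 17 is not prime; we check each in order.
For m = 1, 2, 3, 4, …, 10, 11, 12 the conclusion holds.
m = 13: m² - 5m + 17 = 121 = 11 × 11, composite.
So m = 13 is the smallest counterexample.

m = 13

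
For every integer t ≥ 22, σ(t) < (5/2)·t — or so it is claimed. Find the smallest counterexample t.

t = 24

For t = 22, 23 the conclusion holds.
t = 24: σ(24) = 60; 60 ≥ 60.
Thus t = 24 disproves the claim, and no smaller t works.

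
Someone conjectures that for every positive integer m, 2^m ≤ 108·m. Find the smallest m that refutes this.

m = 11

The first 10 eligible values, up to m = 10, all satisfy the conclusion.
m = 11: 2^m = 2048 and 108·m = 1188, so 2048 > 1188.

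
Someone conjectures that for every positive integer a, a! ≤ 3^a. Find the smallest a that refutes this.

a = 7

A counterexample is any positive integer a such that a! > 3^a; we check each in order.
a = 1: a! = 1 and 3^a = 3, so 1 ≤ 3.
a = 2: a! = 2 and 3^a = 9, so 2 ≤ 9.
a = 3: a! = 6 and 3^a = 27, so 6 ≤ 27.
a = 4: a! = 24 and 3^a = 81, so 24 ≤ 81.
a = 5: a! = 120 and 3^a = 243, so 120 ≤ 243.
a = 6: a! = 720 and 3^a = 729, so 720 ≤ 729.
a = 7: a! = 5040 and 3^a = 2187, so 5040 > 2187.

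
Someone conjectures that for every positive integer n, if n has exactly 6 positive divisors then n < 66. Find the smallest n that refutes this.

n = 68

The first 10 eligible values, up to n = 63, all satisfy the conclusion.
n = 68: τ(68) = 6; 68 ≥ 66.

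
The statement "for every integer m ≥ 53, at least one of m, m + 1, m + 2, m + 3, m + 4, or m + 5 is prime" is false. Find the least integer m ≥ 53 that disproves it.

A counterexample is any integer m ≥ 53 such that m, m + 1, m + 2, m + 3, m + 4, m + 5 are all composite; we check each in order.
For m = 53, 54, 55, 56, …, 87, 88, 89 the conclusion holds.
m = 90: 90 = 2 × 45; 91 = 7 × 13; 92 = 2 × 46; 93 = 3 × 31; 94 = 2 × 47; 95 = 5 × 19 — all composite.

m = 90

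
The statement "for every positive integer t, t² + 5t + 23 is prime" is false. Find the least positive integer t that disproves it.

t = 14

The first 13 eligible values, up to t = 13, all satisfy the conclusion.
t = 14: t² + 5t + 23 = 289 = 17 × 17, composite.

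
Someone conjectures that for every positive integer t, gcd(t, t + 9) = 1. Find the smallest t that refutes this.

t = 3

Check each positive integer t in order until gcd(t, t + 9) > 1.
t = 1: gcd(1, 10) = 1.
t = 2: gcd(2, 11) = 1.
t = 3: gcd(3, 12) = 3.
So t = 3 is the smallest counterexample.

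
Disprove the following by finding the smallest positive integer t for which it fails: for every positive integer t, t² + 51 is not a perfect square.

t = 7

We need the least positive integer t for which t² + 51 is a perfect square.
For t = 1, 2, 3, 4, 5, 6 the conclusion holds.
t = 7: 7² + 51 = 100 = 10², a perfect square.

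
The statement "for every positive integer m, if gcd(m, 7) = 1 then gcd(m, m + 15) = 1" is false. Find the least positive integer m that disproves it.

m = 1: gcd(1, 16) = 1.
m = 2: gcd(2, 17) = 1.
m = 3: gcd(3, 18) = 3.

m = 3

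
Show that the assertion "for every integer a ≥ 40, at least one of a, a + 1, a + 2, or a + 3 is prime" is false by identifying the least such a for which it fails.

The first 8 eligible values, up to a = 47, all satisfy the conclusion.
a = 48: 48 = 2 × 24; 49 = 7 × 7; 50 = 2 × 25; 51 = 3 × 17 — all composite.

a = 48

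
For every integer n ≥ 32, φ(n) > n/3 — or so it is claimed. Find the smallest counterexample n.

n = 36

The first 4 eligible values, up to n = 35, all satisfy the conclusion.
n = 36: φ(36) = 12 and 36/3 = 12, so φ(36) ≤ 36/3.
Thus n = 36 disproves the claim, and no smaller n works.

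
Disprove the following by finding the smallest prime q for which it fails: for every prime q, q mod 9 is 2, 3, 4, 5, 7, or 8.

Check each prime q in order until the claim fails.
q = 2: 2 mod 9 = 2.
q = 3: 3 mod 9 = 3.
q = 5: 5 mod 9 = 5.
q = 7: 7 mod 9 = 7.
q = 11: 11 mod 9 = 2.
q = 13: 13 mod 9 = 4.
q = 17: 17 mod 9 = 8.
q = 19: 19 mod 9 = 1 — not in {2, 3, 4, 5, 7, 8}.
Hence q = 19 is a counterexample.

q = 19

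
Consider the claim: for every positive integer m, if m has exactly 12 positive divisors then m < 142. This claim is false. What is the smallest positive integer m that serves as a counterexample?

m = 150

A counterexample is any positive integer m such that m has exactly 12 positive divisors but the claim fails; we check each in order.
For m = 60, 72, 84, 90, 96, 108, 126, 132, 140 the conclusion holds.
m = 150: τ(150) = 12; 150 ≥ 142.
So m = 150 is the smallest counterexample.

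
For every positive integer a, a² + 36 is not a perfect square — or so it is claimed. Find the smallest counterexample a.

Check each positive integer a in order until a² + 36 is a perfect square.
For a = 1, 2, 3, 4, 5, 6, 7 the conclusion holds.
a = 8: 8² + 36 = 100 = 10², a perfect square.
Thus a = 8 disproves the claim, and no smaller a works.

a = 8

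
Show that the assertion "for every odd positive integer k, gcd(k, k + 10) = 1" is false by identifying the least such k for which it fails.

We need the least odd positive integer k for which gcd(k, k + 10) > 1.
For k = 1, 3 the conclusion holds.
k = 5: gcd(5, 15) = 5.

k = 5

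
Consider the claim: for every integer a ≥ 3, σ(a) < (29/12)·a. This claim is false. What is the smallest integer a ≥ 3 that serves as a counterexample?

A counterexample is any integer a ≥ 3 such that the claim fails; we check each in order.
For a = 3, 4, 5, 6, …, 21, 22, 23 the conclusion holds.
a = 24: σ(24) = 60; 60 ≥ 58.

a = 24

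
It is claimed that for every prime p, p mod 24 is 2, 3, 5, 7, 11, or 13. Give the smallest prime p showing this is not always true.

Check each prime p in order until the claim fails.
The first 6 eligible values, up to p = 13, all satisfy the conclusion.
p = 17: 17 mod 24 = 17 — not in {2, 3, 5, 7, 11, 13}.

p = 17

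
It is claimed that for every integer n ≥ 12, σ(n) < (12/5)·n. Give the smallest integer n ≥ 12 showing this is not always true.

n = 24

A counterexample is any integer n ≥ 12 such that the claim fails; we check each in order.
For n = 12, 13, 14, 15, …, 21, 22, 23 the conclusion holds.
n = 24: σ(24) = 60; 60 ≥ 288/5.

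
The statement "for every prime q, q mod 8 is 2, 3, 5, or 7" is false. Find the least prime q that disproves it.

q = 17

q = 2: 2 mod 8 = 2.
q = 3: 3 mod 8 = 3.
q = 5: 5 mod 8 = 5.
q = 7: 7 mod 8 = 7.
q = 11: 11 mod 8 = 3.
q = 13: 13 mod 8 = 5.
q = 17: 17 mod 8 = 1 — not in {2, 3, 5, 7}.
Hence q = 17 is a counterexample.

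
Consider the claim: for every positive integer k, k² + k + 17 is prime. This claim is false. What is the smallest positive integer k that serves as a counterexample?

k = 16

A counterexample is any positive integer k such that k² + k + 17 is not prime; we check each in order.
For k = 1, 2, 3, 4, …, 13, 14, 15 the conclusion holds.
k = 16: k² + k + 17 = 289 = 17 × 17, composite.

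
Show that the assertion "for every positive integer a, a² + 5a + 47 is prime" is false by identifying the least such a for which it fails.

a = 38

A counterexample is any positive integer a such that a² + 5a + 47 is not prime; we check each in order.
The first 37 eligible values, up to a = 37, all satisfy the conclusion.
a = 38: a² + 5a + 47 = 1681 = 41 × 41, composite.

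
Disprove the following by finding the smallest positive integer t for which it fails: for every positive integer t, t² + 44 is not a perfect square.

Check each positive integer t in order until t² + 44 is a perfect square.
For t = 1, 2, 3, 4, 5, 6, 7, 8, 9 the conclusion holds.
t = 10: 10² + 44 = 144 = 12², a perfect square.

t = 10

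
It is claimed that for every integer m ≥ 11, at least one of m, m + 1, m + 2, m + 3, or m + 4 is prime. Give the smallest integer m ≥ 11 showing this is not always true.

Check each integer m ≥ 11 in order until m, m + 1, m + 2, m + 3, m + 4 are all composite.
The first 13 eligible values, up to m = 23, all satisfy the conclusion.
m = 24: 24 = 2 × 12; 25 = 5 × 5; 26 = 2 × 13; 27 = 3 × 9; 28 = 2 × 14 — all composite.

m = 24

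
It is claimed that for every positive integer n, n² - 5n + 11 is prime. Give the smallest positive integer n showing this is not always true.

A counterexample is any positive integer n such that n² - 5n + 11 is not prime; we check each in order.
n = 1: n² - 5n + 11 = 7, prime.
n = 2: n² - 5n + 11 = 5, prime.
n = 3: n² - 5n + 11 = 5, prime.
n = 4: n² - 5n + 11 = 7, prime.
n = 5: n² - 5n + 11 = 11, prime.
n = 6: n² - 5n + 11 = 17, prime.
n = 7: n² - 5n + 11 = 25 = 5 × 5, composite.
Thus n = 7 disproves the claim, and no smaller n works.

n = 7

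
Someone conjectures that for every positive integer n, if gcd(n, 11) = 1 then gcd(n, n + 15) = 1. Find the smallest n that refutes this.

n = 3

Check each positive integer n in order until gcd(n, 11) = 1 but gcd(n, n + 15) > 1.
For n = 1, 2 the conclusion holds.
n = 3: gcd(3, 18) = 3.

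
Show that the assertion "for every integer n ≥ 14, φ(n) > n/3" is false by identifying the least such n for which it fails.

n = 18

We need the least integer n ≥ 14 for which the claim fails.
For n = 14, 15, 16, 17 the conclusion holds.
n = 18: φ(18) = 6 and 18/3 = 6, so φ(18) ≤ 18/3.
So n = 18 is the smallest counterexample.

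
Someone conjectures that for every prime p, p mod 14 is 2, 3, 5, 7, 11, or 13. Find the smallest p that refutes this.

p = 23

We need the least prime p for which the claim fails.
For p = 2, 3, 5, 7, 11, 13, 17, 19 the conclusion holds.
p = 23: 23 mod 14 = 9 — not in {2, 3, 5, 7, 11, 13}.
Hence p = 23 is a counterexample.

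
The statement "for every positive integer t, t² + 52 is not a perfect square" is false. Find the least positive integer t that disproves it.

t = 12

Check each positive integer t in order until t² + 52 is a perfect square.
For t = 1, 2, 3, 4, …, 9, 10, 11 the conclusion holds.
t = 12: 12² + 52 = 196 = 14², a perfect square.
So t = 12 is the smallest counterexample.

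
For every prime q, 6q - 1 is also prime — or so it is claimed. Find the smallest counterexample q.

A counterexample is any prime q such that 6q - 1 is not prime; we check each in order.
The first 4 eligible values, up to q = 7, all satisfy the conclusion.
q = 11: 6q - 1 = 65 = 5 × 13, not prime.

q = 11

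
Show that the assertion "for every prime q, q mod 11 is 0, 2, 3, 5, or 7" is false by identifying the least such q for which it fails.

Check each prime q in order until the claim fails.
q = 2: 2 mod 11 = 2.
q = 3: 3 mod 11 = 3.
q = 5: 5 mod 11 = 5.
q = 7: 7 mod 11 = 7.
q = 11: 11 mod 11 = 0.
q = 13: 13 mod 11 = 2.
q = 17: 17 mod 11 = 6 — not in {0, 2, 3, 5, 7}.
Hence q = 17 is a counterexample.

q = 17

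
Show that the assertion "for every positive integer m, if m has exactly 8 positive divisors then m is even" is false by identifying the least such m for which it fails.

m = 105

Check each positive integer m in order until m has exactly 8 positive divisors but m is odd.
The first 12 eligible values, up to m = 104, all satisfy the conclusion.
m = 105: divisors of 105: 1, 3, 5, 7, 15, 21, 35, 105; 105 is odd.
Thus m = 105 disproves the claim, and no smaller m works.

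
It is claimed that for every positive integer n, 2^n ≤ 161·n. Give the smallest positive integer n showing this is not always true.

Check each positive integer n in order until 2^n > 161·n.
For n = 1, 2, 3, 4, 5, 6, 7, 8, 9, 10 the conclusion holds.
n = 11: 2^n = 2048 and 161·n = 1771, so 2048 > 1771.
Thus n = 11 disproves the claim, and no smaller n works.

n = 11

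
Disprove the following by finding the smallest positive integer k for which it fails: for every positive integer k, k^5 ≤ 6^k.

k = 3

A counterexample is any positive integer k such that k^5 > 6^k; we check each in order.
k = 1: k^5 = 1 and 6^k = 6, so 1 ≤ 6.
k = 2: k^5 = 32 and 6^k = 36, so 32 ≤ 36.
k = 3: k^5 = 243 and 6^k = 216, so 243 > 216.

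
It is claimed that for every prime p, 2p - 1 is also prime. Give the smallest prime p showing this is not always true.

p = 5

Check each prime p in order until 2p - 1 is not prime.
p = 2: 2p - 1 = 3, prime.
p = 3: 2p - 1 = 5, prime.
p = 5: 2p - 1 = 9 = 3 × 3, not prime.
Hence p = 5 is a counterexample.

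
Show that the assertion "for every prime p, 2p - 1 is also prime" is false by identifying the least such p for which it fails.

p = 5

A counterexample is any prime p such that 2p - 1 is not prime; we check each in order.
For p = 2, 3 the conclusion holds.
p = 5: 2p - 1 = 9 = 3 × 3, not prime.
Thus p = 5 disproves the claim, and no smaller p works.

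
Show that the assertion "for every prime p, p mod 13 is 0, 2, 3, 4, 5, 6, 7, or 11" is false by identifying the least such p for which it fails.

p = 23

Check each prime p in order until the claim fails.
The first 8 eligible values, up to p = 19, all satisfy the conclusion.
p = 23: 23 mod 13 = 10 — not in {0, 2, 3, 4, 5, 6, 7, 11}.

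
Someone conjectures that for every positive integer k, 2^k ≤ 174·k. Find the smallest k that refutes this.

k = 11

The first 10 eligible values, up to k = 10, all satisfy the conclusion.
k = 11: 2^k = 2048 and 174·k = 1914, so 2048 > 1914.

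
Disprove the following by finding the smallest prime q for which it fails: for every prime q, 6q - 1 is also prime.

q = 11

Check each prime q in order until 6q - 1 is not prime.
The first 4 eligible values, up to q = 7, all satisfy the conclusion.
q = 11: 6q - 1 = 65 = 5 × 13, not prime.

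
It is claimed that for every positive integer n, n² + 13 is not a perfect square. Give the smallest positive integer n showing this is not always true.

Check each positive integer n in order until n² + 13 is a perfect square.
The first 5 eligible values, up to n = 5, all satisfy the conclusion.
n = 6: 6² + 13 = 49 = 7², a perfect square.

n = 6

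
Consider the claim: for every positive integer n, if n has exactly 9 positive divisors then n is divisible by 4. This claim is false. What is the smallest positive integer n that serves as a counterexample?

n = 225

A counterexample is any positive integer n such that n has exactly 9 positive divisors but n is not divisible by 4; we check each in order.
n = 36: τ(36) = 9; 36 mod 4 = 0.
n = 100: τ(100) = 9; 100 mod 4 = 0.
n = 196: τ(196) = 9; 196 mod 4 = 0.
n = 225: τ(225) = 9; 225 mod 4 = 1.
So n = 225 is the smallest counterexample.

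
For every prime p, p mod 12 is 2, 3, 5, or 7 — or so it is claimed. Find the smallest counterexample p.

We need the least prime p for which the claim fails.
p = 2: 2 mod 12 = 2.
p = 3: 3 mod 12 = 3.
p = 5: 5 mod 12 = 5.
p = 7: 7 mod 12 = 7.
p = 11: 11 mod 12 = 11 — not in {2, 3, 5, 7}.
So p = 11 is the smallest counterexample.

p = 11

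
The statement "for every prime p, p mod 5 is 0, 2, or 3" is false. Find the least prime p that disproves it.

p = 11

For p = 2, 3, 5, 7 the conclusion holds.
p = 11: 11 mod 5 = 1 — not in {0, 2, 3}.
Hence p = 11 is a counterexample.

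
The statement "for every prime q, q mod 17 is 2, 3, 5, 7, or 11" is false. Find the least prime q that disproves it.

q = 13

The first 5 eligible values, up to q = 11, all satisfy the conclusion.
q = 13: 13 mod 17 = 13 — not in {2, 3, 5, 7, 11}.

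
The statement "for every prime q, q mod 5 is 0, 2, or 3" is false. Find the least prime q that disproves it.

q = 11

q = 2: 2 mod 5 = 2.
q = 3: 3 mod 5 = 3.
q = 5: 5 mod 5 = 0.
q = 7: 7 mod 5 = 2.
q = 11: 11 mod 5 = 1 — not in {0, 2, 3}.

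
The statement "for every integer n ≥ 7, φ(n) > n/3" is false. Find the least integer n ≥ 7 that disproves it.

n = 12

Check each integer n ≥ 7 in order until the claim fails.
For n = 7, 8, 9, 10, 11 the conclusion holds.
n = 12: φ(12) = 4 and 12/3 = 4, so φ(12) ≤ 12/3.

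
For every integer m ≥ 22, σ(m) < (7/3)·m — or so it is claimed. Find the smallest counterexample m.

Check each integer m ≥ 22 in order until the claim fails.
For m = 22, 23 the conclusion holds.
m = 24: σ(24) = 60; 60 ≥ 56.
So m = 24 is the smallest counterexample.

m = 24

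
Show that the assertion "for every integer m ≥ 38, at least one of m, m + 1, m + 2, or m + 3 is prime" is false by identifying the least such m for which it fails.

m = 48

For m = 38, 39, 40, 41, 42, 43, 44, 45, 46, 47 the conclusion holds.
m = 48: 48 = 2 × 24; 49 = 7 × 7; 50 = 2 × 25; 51 = 3 × 17 — all composite.
So m = 48 is the smallest counterexample.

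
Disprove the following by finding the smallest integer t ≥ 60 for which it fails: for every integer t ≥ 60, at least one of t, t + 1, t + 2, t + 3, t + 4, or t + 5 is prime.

t = 90

Check each integer t ≥ 60 in order until t, t + 1, t + 2, t + 3, t + 4, t + 5 are all composite.
For t = 60, 61, 62, 63, …, 87, 88, 89 the conclusion holds.
t = 90: 90 = 2 × 45; 91 = 7 × 13; 92 = 2 × 46; 93 = 3 × 31; 94 = 2 × 47; 95 = 5 × 19 — all composite.
So t = 90 is the smallest counterexample.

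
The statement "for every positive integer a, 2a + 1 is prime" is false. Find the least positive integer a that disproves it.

Check each positive integer a in order until 2a + 1 is not prime.
For a = 1, 2, 3 the conclusion holds.
a = 4: 2a + 1 = 9 = 3 × 3, composite.

a = 4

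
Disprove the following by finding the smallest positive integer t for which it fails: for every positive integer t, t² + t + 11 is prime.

Check each positive integer t in order until t² + t + 11 is not prime.
For t = 1, 2, 3, 4, 5, 6, 7, 8, 9 the conclusion holds.
t = 10: t² + t + 11 = 121 = 11 × 11, composite.

t = 10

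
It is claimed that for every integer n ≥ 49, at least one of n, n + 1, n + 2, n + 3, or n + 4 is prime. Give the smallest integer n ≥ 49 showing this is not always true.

A counterexample is any integer n ≥ 49 such that n, n + 1, n + 2, n + 3, n + 4 are all composite; we check each in order.
For n = 49, 50, 51, 52, 53 the conclusion holds.
n = 54: 54 = 2 × 27; 55 = 5 × 11; 56 = 2 × 28; 57 = 3 × 19; 58 = 2 × 29 — all composite.
Hence n = 54 is a counterexample.

n = 54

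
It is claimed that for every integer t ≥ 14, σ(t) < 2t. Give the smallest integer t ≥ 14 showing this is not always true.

t = 18

t = 14: σ(14) = 24; 24 < 28.
t = 15: σ(15) = 24; 24 < 30.
t = 16: σ(16) = 31; 31 < 32.
t = 17: σ(17) = 18; 18 < 34.
t = 18: σ(18) = 39; 39 ≥ 36.
So t = 18 is the smallest counterexample.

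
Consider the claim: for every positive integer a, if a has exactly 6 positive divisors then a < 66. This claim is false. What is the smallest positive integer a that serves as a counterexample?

Check each positive integer a in order until a has exactly 6 positive divisors but the claim fails.
For a = 12, 18, 20, 28, 32, 44, 45, 50, 52, 63 the conclusion holds.
a = 68: τ(68) = 6; 68 ≥ 66.

a = 68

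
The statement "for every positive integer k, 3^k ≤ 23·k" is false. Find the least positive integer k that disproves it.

k = 5

Check each positive integer k in order until 3^k > 23·k.
For k = 1, 2, 3, 4 the conclusion holds.
k = 5: 3^k = 243 and 23·k = 115, so 243 > 115.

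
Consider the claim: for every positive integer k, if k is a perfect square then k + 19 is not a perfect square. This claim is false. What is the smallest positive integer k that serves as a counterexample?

For k = 1, 4, 9, 16, 25, 36, 49, 64 the conclusion holds.
k = 81: 81 = 9² and 81 + 19 = 100 = 10².
So k = 81 is the smallest counterexample.

k = 81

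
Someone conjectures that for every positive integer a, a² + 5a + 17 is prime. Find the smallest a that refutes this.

a = 8

Check each positive integer a in order until a² + 5a + 17 is not prime.
For a = 1, 2, 3, 4, 5, 6, 7 the conclusion holds.
a = 8: a² + 5a + 17 = 121 = 11 × 11, composite.
Thus a = 8 disproves the claim, and no smaller a works.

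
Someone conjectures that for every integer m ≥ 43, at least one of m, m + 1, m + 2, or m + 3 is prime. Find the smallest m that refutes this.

m = 48

m = 43: 43 is prime.
m = 44: 47 is prime.
m = 45: 47 is prime.
m = 46: 47 is prime.
m = 47: 47 is prime.
m = 48: 48 = 2 × 24; 49 = 7 × 7; 50 = 2 × 25; 51 = 3 × 17 — all composite.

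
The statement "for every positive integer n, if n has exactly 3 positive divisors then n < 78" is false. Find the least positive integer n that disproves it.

n = 121

For n = 4, 9, 25, 49 the conclusion holds.
n = 121: τ(121) = 3; 121 ≥ 78.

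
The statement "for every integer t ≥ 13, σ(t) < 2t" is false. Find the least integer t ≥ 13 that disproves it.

t = 18

A counterexample is any integer t ≥ 13 such that the claim fails; we check each in order.
t = 13: σ(13) = 14; 14 < 26.
t = 14: σ(14) = 24; 24 < 28.
t = 15: σ(15) = 24; 24 < 30.
t = 16: σ(16) = 31; 31 < 32.
t = 17: σ(17) = 18; 18 < 34.
t = 18: σ(18) = 39; 39 ≥ 36.
Hence t = 18 is a counterexample.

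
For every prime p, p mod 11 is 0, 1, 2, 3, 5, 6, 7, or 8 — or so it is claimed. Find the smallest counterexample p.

We need the least prime p for which the claim fails.
For p = 2, 3, 5, 7, 11, 13, 17, 19, 23, 29 the conclusion holds.
p = 31: 31 mod 11 = 9 — not in {0, 1, 2, 3, 5, 6, 7, 8}.
Thus p = 31 disproves the claim, and no smaller p works.

p = 31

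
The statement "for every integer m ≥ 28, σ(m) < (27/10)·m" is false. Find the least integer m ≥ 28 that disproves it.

m = 60

The first 32 eligible values, up to m = 59, all satisfy the conclusion.
m = 60: σ(60) = 168; 168 ≥ 162.
Thus m = 60 disproves the claim, and no smaller m works.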